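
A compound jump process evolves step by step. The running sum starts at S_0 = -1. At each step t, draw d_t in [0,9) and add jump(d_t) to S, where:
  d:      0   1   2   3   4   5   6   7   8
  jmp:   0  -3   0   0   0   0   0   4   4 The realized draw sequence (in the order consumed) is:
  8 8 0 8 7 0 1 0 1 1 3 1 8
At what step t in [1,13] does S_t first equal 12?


7

t=0: S=-1, d=8, jump=4, S_1=3
t=1: S=3, d=8, jump=4, S_2=7
t=2: S=7, d=0, jump=0, S_3=7
t=3: S=7, d=8, jump=4, S_4=11
t=4: S=11, d=7, jump=4, S_5=15
t=5: S=15, d=0, jump=0, S_6=15
t=6: S=15, d=1, jump=-3, S_7=12
t=7: S=12, d=0, jump=0, S_8=12
t=8: S=12, d=1, jump=-3, S_9=9
t=9: S=9, d=1, jump=-3, S_10=6
t=10: S=6, d=3, jump=0, S_11=6
t=11: S=6, d=1, jump=-3, S_12=3
t=12: S=3, d=8, jump=4, S_13=7


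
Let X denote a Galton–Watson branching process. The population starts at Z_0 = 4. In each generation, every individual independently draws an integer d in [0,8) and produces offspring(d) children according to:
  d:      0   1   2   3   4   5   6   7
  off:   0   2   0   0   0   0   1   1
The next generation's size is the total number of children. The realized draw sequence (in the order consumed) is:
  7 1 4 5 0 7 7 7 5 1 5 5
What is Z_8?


gen 0: Z_0=4, draws=[7, 1, 4, 5], offspring=[1, 2, 0, 0], Z_1=3
gen 1: Z_1=3, draws=[0, 7, 7], offspring=[0, 1, 1], Z_2=2
gen 2: Z_2=2, draws=[7, 5], offspring=[1, 0], Z_3=1
gen 3: Z_3=1, draws=[1], offspring=[2], Z_4=2
gen 4: Z_4=2, draws=[5, 5], offspring=[0, 0], Z_5=0
gen 5: Z_5=0, draws=[], offspring=[], Z_6=0
gen 6: Z_6=0, draws=[], offspring=[], Z_7=0
gen 7: Z_7=0, draws=[], offspring=[], Z_8=0

0


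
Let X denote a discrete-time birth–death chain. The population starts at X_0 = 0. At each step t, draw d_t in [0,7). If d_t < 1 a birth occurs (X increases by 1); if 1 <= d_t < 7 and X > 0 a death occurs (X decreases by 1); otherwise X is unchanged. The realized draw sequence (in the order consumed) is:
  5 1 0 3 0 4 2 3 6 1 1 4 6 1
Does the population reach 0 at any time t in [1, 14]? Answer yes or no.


t=0: X=0, d=5 → hold, X_1=0
t=1: X=0, d=1 → hold, X_2=0
t=2: X=0, d=0 → birth, X_3=1
t=3: X=1, d=3 → death, X_4=0
t=4: X=0, d=0 → birth, X_5=1
t=5: X=1, d=4 → death, X_6=0
t=6: X=0, d=2 → hold, X_7=0
t=7: X=0, d=3 → hold, X_8=0
t=8: X=0, d=6 → hold, X_9=0
t=9: X=0, d=1 → hold, X_10=0
t=10: X=0, d=1 → hold, X_11=0
t=11: X=0, d=4 → hold, X_12=0
t=12: X=0, d=6 → hold, X_13=0
t=13: X=0, d=1 → hold, X_14=0

yes


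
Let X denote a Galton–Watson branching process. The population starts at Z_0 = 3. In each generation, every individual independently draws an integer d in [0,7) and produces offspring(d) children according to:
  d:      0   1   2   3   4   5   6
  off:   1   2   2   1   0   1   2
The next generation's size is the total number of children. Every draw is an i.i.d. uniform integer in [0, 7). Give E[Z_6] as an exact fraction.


1594323/117649

Outcome values over d=0..6: [1, 2, 2, 1, 0, 1, 2]
Σy = 9, Σy² = 15, M = 7
μ = 9/7 = 9/7,  σ² = 15/7 − (9/7)² = 24/49
E[Z_0] = 3
E[Z_1] = 9/7·E[Z_0] = 27/7
E[Z_2] = 9/7·E[Z_1] = 243/49
E[Z_3] = 9/7·E[Z_2] = 2187/343
E[Z_4] = 9/7·E[Z_3] = 19683/2401
E[Z_5] = 9/7·E[Z_4] = 177147/16807
E[Z_6] = 9/7·E[Z_5] = 1594323/117649


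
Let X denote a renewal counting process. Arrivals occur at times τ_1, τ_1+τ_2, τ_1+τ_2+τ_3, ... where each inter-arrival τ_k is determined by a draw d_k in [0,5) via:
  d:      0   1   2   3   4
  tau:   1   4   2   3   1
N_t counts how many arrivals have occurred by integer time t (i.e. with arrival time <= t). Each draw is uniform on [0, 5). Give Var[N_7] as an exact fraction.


Inter-arrival values over d=0..4: [1, 4, 2, 3, 1]
Each d has probability 1/5, so the pmf of τ is: f(1) = 2/5, f(2) = 1/5, f(3) = 1/5, f(4) = 1/5
Let p_n(j) = P(N_n = j), with p_0 = [1]. Condition on τ_1: p_n(0) = P(τ > n), and for j >= 1, p_n(j) = Σ_{k<=n} f(k)·p_{n−k}(j−1)
p_1 = [3/5, 2/5]  (j = 0..1)
p_2 = [2/5, 11/25, 4/25]  (j = 0..2)
p_3 = [1/5, 12/25, 32/125, 8/125]  (j = 0..3)
p_4 = [0, 12/25, 9/25, 84/625, 16/625]  (j = 0..4)
p_5 = [0, 6/25, 57/125, 142/625, 208/3125, 32/3125]  (j = 0..5)
p_6 = [0, 3/25, 47/125, 211/625, 408/3125, 496/15625, 64/15625]  (j = 0..6)
p_7 = [0, 1/25, 36/125, 228/625, 688/3125, 1104/15625, 1152/78125, 128/78125]  (j = 0..7)
E[N_7] = Σ j·p_7(j) = 237833/78125;  E[N_7²] = Σ j²·p_7(j) = 810569/78125
Var[N_7] = 810569/78125 − (237833/78125)² = 6761167236/6103515625

6761167236/6103515625


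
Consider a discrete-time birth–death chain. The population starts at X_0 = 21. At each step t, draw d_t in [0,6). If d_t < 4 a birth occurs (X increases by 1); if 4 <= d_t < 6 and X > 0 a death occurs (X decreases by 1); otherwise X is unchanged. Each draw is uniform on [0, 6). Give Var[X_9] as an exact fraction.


8

X can drop by at most 1 per step and X_0 = 21 > T = 9, so X_t >= 21 − t >= 12 > 0 for every t <= 9: the floor at 0 (the 'and X > 0' condition) never binds. Hence X_9 = X_0 + Σ_{t<9} Y_t with i.i.d. increments Y_t = y(d_t) ∈ {+1, −1, 0}.
Outcome values over d=0..5: [1, 1, 1, 1, -1, -1]
Σy = 2, Σy² = 6, M = 6
μ = 2/6 = 1/3,  σ² = 6/6 − (1/3)² = 8/9
Independent increments: Var[X_9] = 9·σ² = 9·(8/9) = 8


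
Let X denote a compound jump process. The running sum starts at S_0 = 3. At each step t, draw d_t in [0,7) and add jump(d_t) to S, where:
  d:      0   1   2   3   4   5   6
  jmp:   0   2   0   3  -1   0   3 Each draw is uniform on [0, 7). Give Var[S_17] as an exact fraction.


272/7

Outcome values over d=0..6: [0, 2, 0, 3, -1, 0, 3]
Σy = 7, Σy² = 23, M = 7
μ = 7/7 = 1,  σ² = 23/7 − (1)² = 16/7
Independent increments: Var[S_17] = 17·σ² = 17·(16/7) = 272/7


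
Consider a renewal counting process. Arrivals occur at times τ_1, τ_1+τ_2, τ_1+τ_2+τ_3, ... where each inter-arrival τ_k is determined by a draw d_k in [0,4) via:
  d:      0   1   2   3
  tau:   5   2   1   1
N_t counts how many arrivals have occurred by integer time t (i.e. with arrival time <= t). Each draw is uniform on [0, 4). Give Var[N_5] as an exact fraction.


Inter-arrival values over d=0..3: [5, 2, 1, 1]
Each d has probability 1/4, so the pmf of τ is: f(1) = 1/2, f(2) = 1/4, f(5) = 1/4
Let p_n(j) = P(N_n = j), with p_0 = [1]. Condition on τ_1: p_n(0) = P(τ > n), and for j >= 1, p_n(j) = Σ_{k<=n} f(k)·p_{n−k}(j−1)
p_1 = [1/2, 1/2]  (j = 0..1)
p_2 = [1/4, 1/2, 1/4]  (j = 0..2)
p_3 = [1/4, 1/4, 3/8, 1/8]  (j = 0..3)
p_4 = [1/4, 3/16, 1/4, 1/4, 1/16]  (j = 0..4)
p_5 = [0, 7/16, 5/32, 7/32, 5/32, 1/32]  (j = 0..5)
E[N_5] = Σ j·p_5(j) = 35/16;  E[N_5²] = Σ j²·p_5(j) = 101/16
Var[N_5] = 101/16 − (35/16)² = 391/256

391/256


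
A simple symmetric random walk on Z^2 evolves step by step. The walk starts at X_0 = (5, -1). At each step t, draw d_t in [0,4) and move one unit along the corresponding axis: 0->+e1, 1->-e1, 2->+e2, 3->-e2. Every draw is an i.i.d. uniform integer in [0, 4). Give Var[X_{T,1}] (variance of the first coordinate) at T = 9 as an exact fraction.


9/2

Outcome values over d=0..3: [1, -1, 0, 0]
Σy = 0, Σy² = 2, M = 4
μ = 0/4 = 0,  σ² = 2/4 − (0)² = 1/2
Independent increments: Var[X_9] = 9·σ² = 9·(1/2) = 9/2


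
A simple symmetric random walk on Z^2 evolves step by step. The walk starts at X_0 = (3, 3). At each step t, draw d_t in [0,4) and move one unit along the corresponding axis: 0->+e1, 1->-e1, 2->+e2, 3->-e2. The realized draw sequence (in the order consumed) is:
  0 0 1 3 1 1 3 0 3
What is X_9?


(3, 0)

t=0: X=(3, 3), d=0 → +e1, X_1=(4, 3)
t=1: X=(4, 3), d=0 → +e1, X_2=(5, 3)
t=2: X=(5, 3), d=1 → -e1, X_3=(4, 3)
t=3: X=(4, 3), d=3 → -e2, X_4=(4, 2)
t=4: X=(4, 2), d=1 → -e1, X_5=(3, 2)
t=5: X=(3, 2), d=1 → -e1, X_6=(2, 2)
t=6: X=(2, 2), d=3 → -e2, X_7=(2, 1)
t=7: X=(2, 1), d=0 → +e1, X_8=(3, 1)
t=8: X=(3, 1), d=3 → -e2, X_9=(3, 0)


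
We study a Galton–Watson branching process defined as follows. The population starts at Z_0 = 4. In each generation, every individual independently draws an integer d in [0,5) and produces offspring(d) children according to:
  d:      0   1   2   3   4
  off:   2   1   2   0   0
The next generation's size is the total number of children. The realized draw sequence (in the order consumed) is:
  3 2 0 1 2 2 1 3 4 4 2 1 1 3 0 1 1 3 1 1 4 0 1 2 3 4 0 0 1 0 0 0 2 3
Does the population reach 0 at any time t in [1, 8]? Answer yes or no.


gen 0: Z_0=4, draws=[3, 2, 0, 1], offspring=[0, 2, 2, 1], Z_1=5
gen 1: Z_1=5, draws=[2, 2, 1, 3, 4], offspring=[2, 2, 1, 0, 0], Z_2=5
gen 2: Z_2=5, draws=[4, 2, 1, 1, 3], offspring=[0, 2, 1, 1, 0], Z_3=4
gen 3: Z_3=4, draws=[0, 1, 1, 3], offspring=[2, 1, 1, 0], Z_4=4
gen 4: Z_4=4, draws=[1, 1, 4, 0], offspring=[1, 1, 0, 2], Z_5=4
gen 5: Z_5=4, draws=[1, 2, 3, 4], offspring=[1, 2, 0, 0], Z_6=3
gen 6: Z_6=3, draws=[0, 0, 1], offspring=[2, 2, 1], Z_7=5
gen 7: Z_7=5, draws=[0, 0, 0, 2, 3], offspring=[2, 2, 2, 2, 0], Z_8=8

no


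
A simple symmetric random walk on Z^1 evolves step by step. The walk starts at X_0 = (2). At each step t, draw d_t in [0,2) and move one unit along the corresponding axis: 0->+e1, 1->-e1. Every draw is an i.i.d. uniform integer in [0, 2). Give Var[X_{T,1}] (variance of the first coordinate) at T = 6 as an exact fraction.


6

Outcome values over d=0..1: [1, -1]
Σy = 0, Σy² = 2, M = 2
μ = 0/2 = 0,  σ² = 2/2 − (0)² = 1
Independent increments: Var[X_6] = 6·σ² = 6·(1) = 6


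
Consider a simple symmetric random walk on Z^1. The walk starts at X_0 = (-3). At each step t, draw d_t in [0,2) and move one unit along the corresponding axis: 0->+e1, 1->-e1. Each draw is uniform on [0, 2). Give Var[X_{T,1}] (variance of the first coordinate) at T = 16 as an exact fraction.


16

Outcome values over d=0..1: [1, -1]
Σy = 0, Σy² = 2, M = 2
μ = 0/2 = 0,  σ² = 2/2 − (0)² = 1
Independent increments: Var[X_16] = 16·σ² = 16·(1) = 16


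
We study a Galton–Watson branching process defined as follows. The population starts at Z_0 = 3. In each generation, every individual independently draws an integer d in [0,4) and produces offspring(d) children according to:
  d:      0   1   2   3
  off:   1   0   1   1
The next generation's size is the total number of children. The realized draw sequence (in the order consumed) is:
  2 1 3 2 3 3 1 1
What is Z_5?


0

gen 0: Z_0=3, draws=[2, 1, 3], offspring=[1, 0, 1], Z_1=2
gen 1: Z_1=2, draws=[2, 3], offspring=[1, 1], Z_2=2
gen 2: Z_2=2, draws=[3, 1], offspring=[1, 0], Z_3=1
gen 3: Z_3=1, draws=[1], offspring=[0], Z_4=0
gen 4: Z_4=0, draws=[], offspring=[], Z_5=0


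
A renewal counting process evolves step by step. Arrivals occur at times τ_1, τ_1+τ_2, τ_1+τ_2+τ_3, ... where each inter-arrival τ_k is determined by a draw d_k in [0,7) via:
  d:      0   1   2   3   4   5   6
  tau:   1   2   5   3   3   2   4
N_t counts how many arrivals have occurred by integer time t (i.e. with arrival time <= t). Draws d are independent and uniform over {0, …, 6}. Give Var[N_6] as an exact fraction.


Inter-arrival values over d=0..6: [1, 2, 5, 3, 3, 2, 4]
Each d has probability 1/7, so the pmf of τ is: f(1) = 1/7, f(2) = 2/7, f(3) = 2/7, f(4) = 1/7, f(5) = 1/7
Let p_n(j) = P(N_n = j), with p_0 = [1]. Condition on τ_1: p_n(0) = P(τ > n), and for j >= 1, p_n(j) = Σ_{k<=n} f(k)·p_{n−k}(j−1)
p_1 = [6/7, 1/7]  (j = 0..1)
p_2 = [4/7, 20/49, 1/49]  (j = 0..2)
p_3 = [2/7, 30/49, 34/343, 1/343]  (j = 0..3)
p_4 = [1/7, 29/49, 12/49, 48/2401, 1/2401]  (j = 0..4)
p_5 = [0, 26/49, 136/343, 166/2401, 62/16807, 1/16807]  (j = 0..5)
p_6 = [0, 16/49, 171/343, 379/2401, 276/16807, 76/117649, 1/117649]  (j = 0..6)
E[N_6] = Σ j·p_6(j) = 219549/117649;  E[N_6²] = Σ j²·p_6(j) = 473015/117649
Var[N_6] = 473015/117649 − (219549/117649)² = 7447978334/13841287201

7447978334/13841287201


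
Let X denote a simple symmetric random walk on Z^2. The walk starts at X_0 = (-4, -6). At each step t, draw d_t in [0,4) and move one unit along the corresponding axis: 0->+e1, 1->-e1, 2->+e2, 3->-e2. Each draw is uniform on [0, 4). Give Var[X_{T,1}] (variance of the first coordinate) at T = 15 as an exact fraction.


Outcome values over d=0..3: [1, -1, 0, 0]
Σy = 0, Σy² = 2, M = 4
μ = 0/4 = 0,  σ² = 2/4 − (0)² = 1/2
Independent increments: Var[X_15] = 15·σ² = 15·(1/2) = 15/2

15/2


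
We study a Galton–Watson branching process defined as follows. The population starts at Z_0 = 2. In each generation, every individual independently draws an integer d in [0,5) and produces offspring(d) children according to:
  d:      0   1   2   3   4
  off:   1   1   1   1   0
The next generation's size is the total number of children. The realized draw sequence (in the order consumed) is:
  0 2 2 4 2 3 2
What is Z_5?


1

gen 0: Z_0=2, draws=[0, 2], offspring=[1, 1], Z_1=2
gen 1: Z_1=2, draws=[2, 4], offspring=[1, 0], Z_2=1
gen 2: Z_2=1, draws=[2], offspring=[1], Z_3=1
gen 3: Z_3=1, draws=[3], offspring=[1], Z_4=1
gen 4: Z_4=1, draws=[2], offspring=[1], Z_5=1


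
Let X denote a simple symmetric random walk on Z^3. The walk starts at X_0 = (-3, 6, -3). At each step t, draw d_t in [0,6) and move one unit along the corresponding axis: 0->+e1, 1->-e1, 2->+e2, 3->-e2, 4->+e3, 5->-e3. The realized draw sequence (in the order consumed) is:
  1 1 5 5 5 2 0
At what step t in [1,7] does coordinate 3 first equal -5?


t=0: X=(-3, 6, -3), d=1 → -e1, X_1=(-4, 6, -3)
t=1: X=(-4, 6, -3), d=1 → -e1, X_2=(-5, 6, -3)
t=2: X=(-5, 6, -3), d=5 → -e3, X_3=(-5, 6, -4)
t=3: X=(-5, 6, -4), d=5 → -e3, X_4=(-5, 6, -5)
t=4: X=(-5, 6, -5), d=5 → -e3, X_5=(-5, 6, -6)
t=5: X=(-5, 6, -6), d=2 → +e2, X_6=(-5, 7, -6)
t=6: X=(-5, 7, -6), d=0 → +e1, X_7=(-4, 7, -6)

4


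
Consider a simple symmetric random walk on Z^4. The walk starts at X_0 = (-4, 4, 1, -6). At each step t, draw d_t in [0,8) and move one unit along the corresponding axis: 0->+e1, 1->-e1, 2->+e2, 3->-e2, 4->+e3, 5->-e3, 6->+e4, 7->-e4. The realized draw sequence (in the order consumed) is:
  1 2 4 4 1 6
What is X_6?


t=0: X=(-4, 4, 1, -6), d=1 → -e1, X_1=(-5, 4, 1, -6)
t=1: X=(-5, 4, 1, -6), d=2 → +e2, X_2=(-5, 5, 1, -6)
t=2: X=(-5, 5, 1, -6), d=4 → +e3, X_3=(-5, 5, 2, -6)
t=3: X=(-5, 5, 2, -6), d=4 → +e3, X_4=(-5, 5, 3, -6)
t=4: X=(-5, 5, 3, -6), d=1 → -e1, X_5=(-6, 5, 3, -6)
t=5: X=(-6, 5, 3, -6), d=6 → +e4, X_6=(-6, 5, 3, -5)

(-6, 5, 3, -5)


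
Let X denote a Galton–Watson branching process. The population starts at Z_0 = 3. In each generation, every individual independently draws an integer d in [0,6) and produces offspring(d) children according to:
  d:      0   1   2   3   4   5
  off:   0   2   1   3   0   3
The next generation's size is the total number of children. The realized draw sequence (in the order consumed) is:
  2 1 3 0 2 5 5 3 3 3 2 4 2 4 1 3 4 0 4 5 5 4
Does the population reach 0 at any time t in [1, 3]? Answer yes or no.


no

gen 0: Z_0=3, draws=[2, 1, 3], offspring=[1, 2, 3], Z_1=6
gen 1: Z_1=6, draws=[0, 2, 5, 5, 3, 3], offspring=[0, 1, 3, 3, 3, 3], Z_2=13
gen 2: Z_2=13, draws=[3, 2, 4, 2, 4, 1, 3, 4, 0, 4, 5, 5, 4], offspring=[3, 1, 0, 1, 0, 2, 3, 0, 0, 0, 3, 3, 0], Z_3=16


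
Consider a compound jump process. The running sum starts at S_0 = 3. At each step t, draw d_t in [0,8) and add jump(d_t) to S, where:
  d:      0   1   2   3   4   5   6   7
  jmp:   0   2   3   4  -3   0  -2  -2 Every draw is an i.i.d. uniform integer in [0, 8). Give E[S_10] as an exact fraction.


Outcome values over d=0..7: [0, 2, 3, 4, -3, 0, -2, -2]
Σy = 2, Σy² = 46, M = 8
μ = 2/8 = 1/4,  σ² = 46/8 − (1/4)² = 91/16
E[S_10] = 3 + 10·(1/4) = 11/2

11/2


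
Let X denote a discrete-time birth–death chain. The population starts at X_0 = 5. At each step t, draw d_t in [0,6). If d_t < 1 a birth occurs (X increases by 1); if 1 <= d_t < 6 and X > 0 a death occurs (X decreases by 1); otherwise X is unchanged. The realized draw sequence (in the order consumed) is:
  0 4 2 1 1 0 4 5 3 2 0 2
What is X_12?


0

t=0: X=5, d=0 → birth, X_1=6
t=1: X=6, d=4 → death, X_2=5
t=2: X=5, d=2 → death, X_3=4
t=3: X=4, d=1 → death, X_4=3
t=4: X=3, d=1 → death, X_5=2
t=5: X=2, d=0 → birth, X_6=3
t=6: X=3, d=4 → death, X_7=2
t=7: X=2, d=5 → death, X_8=1
t=8: X=1, d=3 → death, X_9=0
t=9: X=0, d=2 → hold, X_10=0
t=10: X=0, d=0 → birth, X_11=1
t=11: X=1, d=2 → death, X_12=0


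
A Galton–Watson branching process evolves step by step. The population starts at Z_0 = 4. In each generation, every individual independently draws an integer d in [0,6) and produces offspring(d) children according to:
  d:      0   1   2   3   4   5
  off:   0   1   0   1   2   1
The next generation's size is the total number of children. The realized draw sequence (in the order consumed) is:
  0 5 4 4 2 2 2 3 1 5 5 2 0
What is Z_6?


0

gen 0: Z_0=4, draws=[0, 5, 4, 4], offspring=[0, 1, 2, 2], Z_1=5
gen 1: Z_1=5, draws=[2, 2, 2, 3, 1], offspring=[0, 0, 0, 1, 1], Z_2=2
gen 2: Z_2=2, draws=[5, 5], offspring=[1, 1], Z_3=2
gen 3: Z_3=2, draws=[2, 0], offspring=[0, 0], Z_4=0
gen 4: Z_4=0, draws=[], offspring=[], Z_5=0
gen 5: Z_5=0, draws=[], offspring=[], Z_6=0


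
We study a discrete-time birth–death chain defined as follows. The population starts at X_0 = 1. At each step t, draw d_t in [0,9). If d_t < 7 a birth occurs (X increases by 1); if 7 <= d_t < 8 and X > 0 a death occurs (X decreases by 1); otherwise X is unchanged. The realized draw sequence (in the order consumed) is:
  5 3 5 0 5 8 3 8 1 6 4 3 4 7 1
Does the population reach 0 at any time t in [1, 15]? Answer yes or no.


no

t=0: X=1, d=5 → birth, X_1=2
t=1: X=2, d=3 → birth, X_2=3
t=2: X=3, d=5 → birth, X_3=4
t=3: X=4, d=0 → birth, X_4=5
t=4: X=5, d=5 → birth, X_5=6
t=5: X=6, d=8 → hold, X_6=6
t=6: X=6, d=3 → birth, X_7=7
t=7: X=7, d=8 → hold, X_8=7
t=8: X=7, d=1 → birth, X_9=8
t=9: X=8, d=6 → birth, X_10=9
t=10: X=9, d=4 → birth, X_11=10
t=11: X=10, d=3 → birth, X_12=11
t=12: X=11, d=4 → birth, X_13=12
t=13: X=12, d=7 → death, X_14=11
t=14: X=11, d=1 → birth, X_15=12


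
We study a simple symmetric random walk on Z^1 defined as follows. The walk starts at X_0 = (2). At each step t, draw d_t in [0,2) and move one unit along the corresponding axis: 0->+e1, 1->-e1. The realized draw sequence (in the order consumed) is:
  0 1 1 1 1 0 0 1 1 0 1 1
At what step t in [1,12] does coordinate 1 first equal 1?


3

t=0: X=(2), d=0 → +e1, X_1=(3)
t=1: X=(3), d=1 → -e1, X_2=(2)
t=2: X=(2), d=1 → -e1, X_3=(1)
t=3: X=(1), d=1 → -e1, X_4=(0)
t=4: X=(0), d=1 → -e1, X_5=(-1)
t=5: X=(-1), d=0 → +e1, X_6=(0)
t=6: X=(0), d=0 → +e1, X_7=(1)
t=7: X=(1), d=1 → -e1, X_8=(0)
t=8: X=(0), d=1 → -e1, X_9=(-1)
t=9: X=(-1), d=0 → +e1, X_10=(0)
t=10: X=(0), d=1 → -e1, X_11=(-1)
t=11: X=(-1), d=1 → -e1, X_12=(-2)


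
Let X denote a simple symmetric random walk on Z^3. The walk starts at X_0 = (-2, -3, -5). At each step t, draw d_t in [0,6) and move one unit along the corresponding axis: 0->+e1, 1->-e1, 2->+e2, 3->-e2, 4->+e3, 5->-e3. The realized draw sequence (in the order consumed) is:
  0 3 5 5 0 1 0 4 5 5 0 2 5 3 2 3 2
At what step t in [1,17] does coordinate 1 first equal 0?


5

t=0: X=(-2, -3, -5), d=0 → +e1, X_1=(-1, -3, -5)
t=1: X=(-1, -3, -5), d=3 → -e2, X_2=(-1, -4, -5)
t=2: X=(-1, -4, -5), d=5 → -e3, X_3=(-1, -4, -6)
t=3: X=(-1, -4, -6), d=5 → -e3, X_4=(-1, -4, -7)
t=4: X=(-1, -4, -7), d=0 → +e1, X_5=(0, -4, -7)
t=5: X=(0, -4, -7), d=1 → -e1, X_6=(-1, -4, -7)
t=6: X=(-1, -4, -7), d=0 → +e1, X_7=(0, -4, -7)
t=7: X=(0, -4, -7), d=4 → +e3, X_8=(0, -4, -6)
t=8: X=(0, -4, -6), d=5 → -e3, X_9=(0, -4, -7)
t=9: X=(0, -4, -7), d=5 → -e3, X_10=(0, -4, -8)
t=10: X=(0, -4, -8), d=0 → +e1, X_11=(1, -4, -8)
t=11: X=(1, -4, -8), d=2 → +e2, X_12=(1, -3, -8)
t=12: X=(1, -3, -8), d=5 → -e3, X_13=(1, -3, -9)
t=13: X=(1, -3, -9), d=3 → -e2, X_14=(1, -4, -9)
t=14: X=(1, -4, -9), d=2 → +e2, X_15=(1, -3, -9)
t=15: X=(1, -3, -9), d=3 → -e2, X_16=(1, -4, -9)
t=16: X=(1, -4, -9), d=2 → +e2, X_17=(1, -3, -9)


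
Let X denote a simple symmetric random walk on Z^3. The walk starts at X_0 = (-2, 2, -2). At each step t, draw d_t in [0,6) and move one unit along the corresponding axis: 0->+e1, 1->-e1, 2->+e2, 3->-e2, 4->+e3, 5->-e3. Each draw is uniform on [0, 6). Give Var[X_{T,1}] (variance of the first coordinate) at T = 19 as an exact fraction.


19/3

Outcome values over d=0..5: [1, -1, 0, 0, 0, 0]
Σy = 0, Σy² = 2, M = 6
μ = 0/6 = 0,  σ² = 2/6 − (0)² = 1/3
Independent increments: Var[X_19] = 19·σ² = 19·(1/3) = 19/3


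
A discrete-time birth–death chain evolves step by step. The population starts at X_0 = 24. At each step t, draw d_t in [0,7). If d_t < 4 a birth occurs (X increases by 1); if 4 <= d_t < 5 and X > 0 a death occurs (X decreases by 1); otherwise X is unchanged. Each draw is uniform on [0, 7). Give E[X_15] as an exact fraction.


X can drop by at most 1 per step and X_0 = 24 > T = 15, so X_t >= 24 − t >= 9 > 0 for every t <= 15: the floor at 0 (the 'and X > 0' condition) never binds. Hence X_15 = X_0 + Σ_{t<15} Y_t with i.i.d. increments Y_t = y(d_t) ∈ {+1, −1, 0}.
Outcome values over d=0..6: [1, 1, 1, 1, -1, 0, 0]
Σy = 3, Σy² = 5, M = 7
μ = 3/7 = 3/7,  σ² = 5/7 − (3/7)² = 26/49
E[X_15] = 24 + 15·(3/7) = 213/7

213/7


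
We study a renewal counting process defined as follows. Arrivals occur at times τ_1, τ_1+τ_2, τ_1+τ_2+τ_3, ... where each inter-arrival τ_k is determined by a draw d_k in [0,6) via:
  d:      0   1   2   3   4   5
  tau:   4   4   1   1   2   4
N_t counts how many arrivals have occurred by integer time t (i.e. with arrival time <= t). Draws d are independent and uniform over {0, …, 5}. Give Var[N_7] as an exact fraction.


349353551/306110016

Inter-arrival values over d=0..5: [4, 4, 1, 1, 2, 4]
Each d has probability 1/6, so the pmf of τ is: f(1) = 1/3, f(2) = 1/6, f(4) = 1/2
Let p_n(j) = P(N_n = j), with p_0 = [1]. Condition on τ_1: p_n(0) = P(τ > n), and for j >= 1, p_n(j) = Σ_{k<=n} f(k)·p_{n−k}(j−1)
p_1 = [2/3, 1/3]  (j = 0..1)
p_2 = [1/2, 7/18, 1/9]  (j = 0..2)
p_3 = [1/2, 5/18, 5/27, 1/27]  (j = 0..3)
p_4 = [0, 3/4, 17/108, 13/162, 1/81]  (j = 0..4)
p_5 = [0, 5/12, 25/54, 1/12, 8/243, 1/243]  (j = 0..5)
p_6 = [0, 1/4, 11/24, 17/72, 10/243, 19/1458, 1/729]  (j = 0..6)
p_7 = [0, 1/4, 7/24, 209/648, 1/9, 14/729, 11/2187, 1/2187]  (j = 0..7)
E[N_7] = Σ j·p_7(j) = 41549/17496;  E[N_7²] = Σ j²·p_7(j) = 118637/17496
Var[N_7] = 118637/17496 − (41549/17496)² = 349353551/306110016


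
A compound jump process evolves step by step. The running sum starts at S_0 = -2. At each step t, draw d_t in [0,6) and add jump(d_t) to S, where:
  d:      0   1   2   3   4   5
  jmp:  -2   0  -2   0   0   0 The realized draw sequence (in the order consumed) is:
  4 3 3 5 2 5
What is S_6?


-4

t=0: S=-2, d=4, jump=0, S_1=-2
t=1: S=-2, d=3, jump=0, S_2=-2
t=2: S=-2, d=3, jump=0, S_3=-2
t=3: S=-2, d=5, jump=0, S_4=-2
t=4: S=-2, d=2, jump=-2, S_5=-4
t=5: S=-4, d=5, jump=0, S_6=-4


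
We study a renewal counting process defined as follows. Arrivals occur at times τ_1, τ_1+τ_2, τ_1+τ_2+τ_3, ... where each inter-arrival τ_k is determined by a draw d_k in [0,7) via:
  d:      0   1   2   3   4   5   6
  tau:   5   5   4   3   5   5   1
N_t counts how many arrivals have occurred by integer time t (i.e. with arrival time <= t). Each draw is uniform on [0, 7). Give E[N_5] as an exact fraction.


18726/16807

Inter-arrival values over d=0..6: [5, 5, 4, 3, 5, 5, 1]
Each d has probability 1/7, so the pmf of τ is: f(1) = 1/7, f(3) = 1/7, f(4) = 1/7, f(5) = 4/7
Renewal equation for m(n) = E[N_n]: condition on τ_1 = k (if k <= n, one arrival plus a fresh copy on the remaining n−k steps): m(n) = F(n) + Σ_{k<=n} f(k)·m(n−k), where F(n) = P(τ <= n) and m(0) = 0
m(1) = F(1) = 1/7
m(2) = F(2) + f(1)·m(1) = 1/7 + 1/7·1/7 = 8/49
m(3) = F(3) + f(1)·m(2) = 2/7 + 1/7·8/49 = 106/343
m(4) = F(4) + f(1)·m(3) + f(3)·m(1) = 3/7 + 1/7·106/343 + 1/7·1/7 = 1184/2401
m(5) = F(5) + f(1)·m(4) + f(3)·m(2) + f(4)·m(1) = 1 + 1/7·1184/2401 + 1/7·8/49 + 1/7·1/7 = 18726/16807
E[N_5] = m(5) = 18726/16807


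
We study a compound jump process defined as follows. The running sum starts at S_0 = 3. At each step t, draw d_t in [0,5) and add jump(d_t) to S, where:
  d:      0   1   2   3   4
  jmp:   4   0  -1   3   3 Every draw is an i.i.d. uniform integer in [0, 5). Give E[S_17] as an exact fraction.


Outcome values over d=0..4: [4, 0, -1, 3, 3]
Σy = 9, Σy² = 35, M = 5
μ = 9/5 = 9/5,  σ² = 35/5 − (9/5)² = 94/25
E[S_17] = 3 + 17·(9/5) = 168/5

168/5


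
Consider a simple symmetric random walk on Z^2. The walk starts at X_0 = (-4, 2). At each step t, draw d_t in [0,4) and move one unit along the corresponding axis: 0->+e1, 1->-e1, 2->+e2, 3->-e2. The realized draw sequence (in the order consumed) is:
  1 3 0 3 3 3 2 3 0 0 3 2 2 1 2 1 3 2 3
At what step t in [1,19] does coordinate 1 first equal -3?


9

t=0: X=(-4, 2), d=1 → -e1, X_1=(-5, 2)
t=1: X=(-5, 2), d=3 → -e2, X_2=(-5, 1)
t=2: X=(-5, 1), d=0 → +e1, X_3=(-4, 1)
t=3: X=(-4, 1), d=3 → -e2, X_4=(-4, 0)
t=4: X=(-4, 0), d=3 → -e2, X_5=(-4, -1)
t=5: X=(-4, -1), d=3 → -e2, X_6=(-4, -2)
t=6: X=(-4, -2), d=2 → +e2, X_7=(-4, -1)
t=7: X=(-4, -1), d=3 → -e2, X_8=(-4, -2)
t=8: X=(-4, -2), d=0 → +e1, X_9=(-3, -2)
t=9: X=(-3, -2), d=0 → +e1, X_10=(-2, -2)
t=10: X=(-2, -2), d=3 → -e2, X_11=(-2, -3)
t=11: X=(-2, -3), d=2 → +e2, X_12=(-2, -2)
t=12: X=(-2, -2), d=2 → +e2, X_13=(-2, -1)
t=13: X=(-2, -1), d=1 → -e1, X_14=(-3, -1)
t=14: X=(-3, -1), d=2 → +e2, X_15=(-3, 0)
t=15: X=(-3, 0), d=1 → -e1, X_16=(-4, 0)
t=16: X=(-4, 0), d=3 → -e2, X_17=(-4, -1)
t=17: X=(-4, -1), d=2 → +e2, X_18=(-4, 0)
t=18: X=(-4, 0), d=3 → -e2, X_19=(-4, -1)


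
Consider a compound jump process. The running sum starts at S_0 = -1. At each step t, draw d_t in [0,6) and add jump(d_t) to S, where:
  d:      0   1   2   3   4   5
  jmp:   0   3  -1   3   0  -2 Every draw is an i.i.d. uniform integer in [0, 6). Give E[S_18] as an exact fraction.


Outcome values over d=0..5: [0, 3, -1, 3, 0, -2]
Σy = 3, Σy² = 23, M = 6
μ = 3/6 = 1/2,  σ² = 23/6 − (1/2)² = 43/12
E[S_18] = -1 + 18·(1/2) = 8

8


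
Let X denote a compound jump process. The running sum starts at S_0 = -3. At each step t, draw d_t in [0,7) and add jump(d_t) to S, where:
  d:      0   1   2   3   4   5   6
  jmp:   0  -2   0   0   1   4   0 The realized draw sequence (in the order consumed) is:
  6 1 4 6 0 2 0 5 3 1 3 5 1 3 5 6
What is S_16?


4

t=0: S=-3, d=6, jump=0, S_1=-3
t=1: S=-3, d=1, jump=-2, S_2=-5
t=2: S=-5, d=4, jump=1, S_3=-4
t=3: S=-4, d=6, jump=0, S_4=-4
t=4: S=-4, d=0, jump=0, S_5=-4
t=5: S=-4, d=2, jump=0, S_6=-4
t=6: S=-4, d=0, jump=0, S_7=-4
t=7: S=-4, d=5, jump=4, S_8=0
t=8: S=0, d=3, jump=0, S_9=0
t=9: S=0, d=1, jump=-2, S_10=-2
t=10: S=-2, d=3, jump=0, S_11=-2
t=11: S=-2, d=5, jump=4, S_12=2
t=12: S=2, d=1, jump=-2, S_13=0
t=13: S=0, d=3, jump=0, S_14=0
t=14: S=0, d=5, jump=4, S_15=4
t=15: S=4, d=6, jump=0, S_16=4


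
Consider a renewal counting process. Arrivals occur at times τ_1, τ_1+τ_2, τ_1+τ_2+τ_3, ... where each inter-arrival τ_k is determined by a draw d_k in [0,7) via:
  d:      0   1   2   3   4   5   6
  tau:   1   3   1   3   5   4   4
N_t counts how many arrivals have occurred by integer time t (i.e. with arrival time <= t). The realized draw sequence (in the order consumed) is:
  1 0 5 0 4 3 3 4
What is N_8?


draw d_1=1: τ_1=3, arrival time A_1=3
draw d_2=0: τ_2=1, arrival time A_2=4
draw d_3=5: τ_3=4, arrival time A_3=8
draw d_4=0: τ_4=1, arrival time A_4=9
draw d_5=4: τ_5=5, arrival time A_5=14
draw d_6=3: τ_6=3, arrival time A_6=17
draw d_7=3: τ_7=3, arrival time A_7=20
draw d_8=4: τ_8=5, arrival time A_8=25
N_t over t=0..8: 0:0 1:0 2:0 3:1 4:2 5:2 6:2 7:2 8:3

3


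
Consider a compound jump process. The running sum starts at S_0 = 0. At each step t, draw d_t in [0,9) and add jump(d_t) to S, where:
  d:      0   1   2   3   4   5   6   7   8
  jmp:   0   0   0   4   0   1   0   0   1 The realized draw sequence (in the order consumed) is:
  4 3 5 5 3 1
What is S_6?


t=0: S=0, d=4, jump=0, S_1=0
t=1: S=0, d=3, jump=4, S_2=4
t=2: S=4, d=5, jump=1, S_3=5
t=3: S=5, d=5, jump=1, S_4=6
t=4: S=6, d=3, jump=4, S_5=10
t=5: S=10, d=1, jump=0, S_6=10

10


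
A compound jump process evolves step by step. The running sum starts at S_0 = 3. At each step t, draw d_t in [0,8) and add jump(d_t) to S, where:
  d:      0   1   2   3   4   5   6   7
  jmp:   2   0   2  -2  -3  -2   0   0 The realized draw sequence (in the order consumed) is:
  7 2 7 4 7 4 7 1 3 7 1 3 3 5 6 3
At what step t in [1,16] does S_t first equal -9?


14

t=0: S=3, d=7, jump=0, S_1=3
t=1: S=3, d=2, jump=2, S_2=5
t=2: S=5, d=7, jump=0, S_3=5
t=3: S=5, d=4, jump=-3, S_4=2
t=4: S=2, d=7, jump=0, S_5=2
t=5: S=2, d=4, jump=-3, S_6=-1
t=6: S=-1, d=7, jump=0, S_7=-1
t=7: S=-1, d=1, jump=0, S_8=-1
t=8: S=-1, d=3, jump=-2, S_9=-3
t=9: S=-3, d=7, jump=0, S_10=-3
t=10: S=-3, d=1, jump=0, S_11=-3
t=11: S=-3, d=3, jump=-2, S_12=-5
t=12: S=-5, d=3, jump=-2, S_13=-7
t=13: S=-7, d=5, jump=-2, S_14=-9
t=14: S=-9, d=6, jump=0, S_15=-9
t=15: S=-9, d=3, jump=-2, S_16=-11


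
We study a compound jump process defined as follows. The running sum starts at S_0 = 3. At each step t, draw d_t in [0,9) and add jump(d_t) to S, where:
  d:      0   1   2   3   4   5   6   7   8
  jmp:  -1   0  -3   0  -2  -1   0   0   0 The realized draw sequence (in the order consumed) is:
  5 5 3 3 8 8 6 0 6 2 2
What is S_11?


-6

t=0: S=3, d=5, jump=-1, S_1=2
t=1: S=2, d=5, jump=-1, S_2=1
t=2: S=1, d=3, jump=0, S_3=1
t=3: S=1, d=3, jump=0, S_4=1
t=4: S=1, d=8, jump=0, S_5=1
t=5: S=1, d=8, jump=0, S_6=1
t=6: S=1, d=6, jump=0, S_7=1
t=7: S=1, d=0, jump=-1, S_8=0
t=8: S=0, d=6, jump=0, S_9=0
t=9: S=0, d=2, jump=-3, S_10=-3
t=10: S=-3, d=2, jump=-3, S_11=-6


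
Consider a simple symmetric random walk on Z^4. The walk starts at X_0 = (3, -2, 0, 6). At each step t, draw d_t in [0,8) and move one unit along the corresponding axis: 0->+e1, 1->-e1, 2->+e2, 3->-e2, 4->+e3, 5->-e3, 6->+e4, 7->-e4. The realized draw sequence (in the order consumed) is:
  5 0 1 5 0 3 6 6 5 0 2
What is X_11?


t=0: X=(3, -2, 0, 6), d=5 → -e3, X_1=(3, -2, -1, 6)
t=1: X=(3, -2, -1, 6), d=0 → +e1, X_2=(4, -2, -1, 6)
t=2: X=(4, -2, -1, 6), d=1 → -e1, X_3=(3, -2, -1, 6)
t=3: X=(3, -2, -1, 6), d=5 → -e3, X_4=(3, -2, -2, 6)
t=4: X=(3, -2, -2, 6), d=0 → +e1, X_5=(4, -2, -2, 6)
t=5: X=(4, -2, -2, 6), d=3 → -e2, X_6=(4, -3, -2, 6)
t=6: X=(4, -3, -2, 6), d=6 → +e4, X_7=(4, -3, -2, 7)
t=7: X=(4, -3, -2, 7), d=6 → +e4, X_8=(4, -3, -2, 8)
t=8: X=(4, -3, -2, 8), d=5 → -e3, X_9=(4, -3, -3, 8)
t=9: X=(4, -3, -3, 8), d=0 → +e1, X_10=(5, -3, -3, 8)
t=10: X=(5, -3, -3, 8), d=2 → +e2, X_11=(5, -2, -3, 8)

(5, -2, -3, 8)


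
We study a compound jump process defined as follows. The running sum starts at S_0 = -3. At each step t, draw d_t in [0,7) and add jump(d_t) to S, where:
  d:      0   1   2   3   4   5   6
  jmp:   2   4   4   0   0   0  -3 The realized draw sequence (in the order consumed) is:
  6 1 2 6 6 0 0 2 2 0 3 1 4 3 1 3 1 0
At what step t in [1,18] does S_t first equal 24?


t=0: S=-3, d=6, jump=-3, S_1=-6
t=1: S=-6, d=1, jump=4, S_2=-2
t=2: S=-2, d=2, jump=4, S_3=2
t=3: S=2, d=6, jump=-3, S_4=-1
t=4: S=-1, d=6, jump=-3, S_5=-4
t=5: S=-4, d=0, jump=2, S_6=-2
t=6: S=-2, d=0, jump=2, S_7=0
t=7: S=0, d=2, jump=4, S_8=4
t=8: S=4, d=2, jump=4, S_9=8
t=9: S=8, d=0, jump=2, S_10=10
t=10: S=10, d=3, jump=0, S_11=10
t=11: S=10, d=1, jump=4, S_12=14
t=12: S=14, d=4, jump=0, S_13=14
t=13: S=14, d=3, jump=0, S_14=14
t=14: S=14, d=1, jump=4, S_15=18
t=15: S=18, d=3, jump=0, S_16=18
t=16: S=18, d=1, jump=4, S_17=22
t=17: S=22, d=0, jump=2, S_18=24

18


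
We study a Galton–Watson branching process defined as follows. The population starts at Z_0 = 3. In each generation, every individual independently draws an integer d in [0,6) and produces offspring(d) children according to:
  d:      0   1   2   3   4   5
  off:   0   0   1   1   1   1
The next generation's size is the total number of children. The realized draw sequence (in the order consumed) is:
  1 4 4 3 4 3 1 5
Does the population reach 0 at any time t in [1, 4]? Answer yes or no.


gen 0: Z_0=3, draws=[1, 4, 4], offspring=[0, 1, 1], Z_1=2
gen 1: Z_1=2, draws=[3, 4], offspring=[1, 1], Z_2=2
gen 2: Z_2=2, draws=[3, 1], offspring=[1, 0], Z_3=1
gen 3: Z_3=1, draws=[5], offspring=[1], Z_4=1

no


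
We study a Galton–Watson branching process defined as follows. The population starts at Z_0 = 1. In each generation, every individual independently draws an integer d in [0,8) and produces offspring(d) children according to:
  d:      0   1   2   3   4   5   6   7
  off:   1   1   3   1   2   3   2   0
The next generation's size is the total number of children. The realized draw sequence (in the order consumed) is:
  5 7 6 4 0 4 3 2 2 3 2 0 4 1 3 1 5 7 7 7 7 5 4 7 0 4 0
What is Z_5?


gen 0: Z_0=1, draws=[5], offspring=[3], Z_1=3
gen 1: Z_1=3, draws=[7, 6, 4], offspring=[0, 2, 2], Z_2=4
gen 2: Z_2=4, draws=[0, 4, 3, 2], offspring=[1, 2, 1, 3], Z_3=7
gen 3: Z_3=7, draws=[2, 3, 2, 0, 4, 1, 3], offspring=[3, 1, 3, 1, 2, 1, 1], Z_4=12
gen 4: Z_4=12, draws=[1, 5, 7, 7, 7, 7, 5, 4, 7, 0, 4, 0], offspring=[1, 3, 0, 0, 0, 0, 3, 2, 0, 1, 2, 1], Z_5=13

13


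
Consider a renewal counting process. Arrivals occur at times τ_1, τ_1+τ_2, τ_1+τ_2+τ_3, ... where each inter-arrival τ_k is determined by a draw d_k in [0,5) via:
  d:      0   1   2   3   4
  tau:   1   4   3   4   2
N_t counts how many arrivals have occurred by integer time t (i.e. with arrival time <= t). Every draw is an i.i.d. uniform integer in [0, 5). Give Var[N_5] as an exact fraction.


Inter-arrival values over d=0..4: [1, 4, 3, 4, 2]
Each d has probability 1/5, so the pmf of τ is: f(1) = 1/5, f(2) = 1/5, f(3) = 1/5, f(4) = 2/5
Let p_n(j) = P(N_n = j), with p_0 = [1]. Condition on τ_1: p_n(0) = P(τ > n), and for j >= 1, p_n(j) = Σ_{k<=n} f(k)·p_{n−k}(j−1)
p_1 = [4/5, 1/5]  (j = 0..1)
p_2 = [3/5, 9/25, 1/25]  (j = 0..2)
p_3 = [2/5, 12/25, 14/125, 1/125]  (j = 0..3)
p_4 = [0, 19/25, 26/125, 19/625, 1/625]  (j = 0..4)
p_5 = [0, 13/25, 2/5, 9/125, 24/3125, 1/3125]  (j = 0..5)
E[N_5] = Σ j·p_5(j) = 4901/3125;  E[N_5²] = Σ j²·p_5(j) = 9059/3125
Var[N_5] = 9059/3125 − (4901/3125)² = 4289574/9765625

4289574/9765625


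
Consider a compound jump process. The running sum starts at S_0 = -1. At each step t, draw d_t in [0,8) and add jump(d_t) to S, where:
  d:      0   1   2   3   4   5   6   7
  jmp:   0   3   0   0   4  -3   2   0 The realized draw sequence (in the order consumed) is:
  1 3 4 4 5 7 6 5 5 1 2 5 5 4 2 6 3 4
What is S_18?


t=0: S=-1, d=1, jump=3, S_1=2
t=1: S=2, d=3, jump=0, S_2=2
t=2: S=2, d=4, jump=4, S_3=6
t=3: S=6, d=4, jump=4, S_4=10
t=4: S=10, d=5, jump=-3, S_5=7
t=5: S=7, d=7, jump=0, S_6=7
t=6: S=7, d=6, jump=2, S_7=9
t=7: S=9, d=5, jump=-3, S_8=6
t=8: S=6, d=5, jump=-3, S_9=3
t=9: S=3, d=1, jump=3, S_10=6
t=10: S=6, d=2, jump=0, S_11=6
t=11: S=6, d=5, jump=-3, S_12=3
t=12: S=3, d=5, jump=-3, S_13=0
t=13: S=0, d=4, jump=4, S_14=4
t=14: S=4, d=2, jump=0, S_15=4
t=15: S=4, d=6, jump=2, S_16=6
t=16: S=6, d=3, jump=0, S_17=6
t=17: S=6, d=4, jump=4, S_18=10

10


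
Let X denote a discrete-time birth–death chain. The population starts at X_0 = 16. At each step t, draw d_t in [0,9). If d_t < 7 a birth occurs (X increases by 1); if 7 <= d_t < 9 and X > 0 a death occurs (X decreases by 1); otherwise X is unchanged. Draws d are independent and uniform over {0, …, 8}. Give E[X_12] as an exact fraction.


X can drop by at most 1 per step and X_0 = 16 > T = 12, so X_t >= 16 − t >= 4 > 0 for every t <= 12: the floor at 0 (the 'and X > 0' condition) never binds. Hence X_12 = X_0 + Σ_{t<12} Y_t with i.i.d. increments Y_t = y(d_t) ∈ {+1, −1, 0}.
Outcome values over d=0..8: [1, 1, 1, 1, 1, 1, 1, -1, -1]
Σy = 5, Σy² = 9, M = 9
μ = 5/9 = 5/9,  σ² = 9/9 − (5/9)² = 56/81
E[X_12] = 16 + 12·(5/9) = 68/3

68/3


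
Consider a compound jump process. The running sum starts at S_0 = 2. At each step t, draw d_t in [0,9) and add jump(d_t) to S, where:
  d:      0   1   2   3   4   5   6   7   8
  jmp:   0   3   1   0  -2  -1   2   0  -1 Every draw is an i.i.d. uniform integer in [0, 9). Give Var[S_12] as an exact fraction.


704/27

Outcome values over d=0..8: [0, 3, 1, 0, -2, -1, 2, 0, -1]
Σy = 2, Σy² = 20, M = 9
μ = 2/9 = 2/9,  σ² = 20/9 − (2/9)² = 176/81
Independent increments: Var[S_12] = 12·σ² = 12·(176/81) = 704/27


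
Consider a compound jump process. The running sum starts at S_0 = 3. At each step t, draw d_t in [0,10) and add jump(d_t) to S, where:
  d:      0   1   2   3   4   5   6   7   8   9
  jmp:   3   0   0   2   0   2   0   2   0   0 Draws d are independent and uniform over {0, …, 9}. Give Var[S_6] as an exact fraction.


387/50

Outcome values over d=0..9: [3, 0, 0, 2, 0, 2, 0, 2, 0, 0]
Σy = 9, Σy² = 21, M = 10
μ = 9/10 = 9/10,  σ² = 21/10 − (9/10)² = 129/100
Independent increments: Var[S_6] = 6·σ² = 6·(129/100) = 387/50


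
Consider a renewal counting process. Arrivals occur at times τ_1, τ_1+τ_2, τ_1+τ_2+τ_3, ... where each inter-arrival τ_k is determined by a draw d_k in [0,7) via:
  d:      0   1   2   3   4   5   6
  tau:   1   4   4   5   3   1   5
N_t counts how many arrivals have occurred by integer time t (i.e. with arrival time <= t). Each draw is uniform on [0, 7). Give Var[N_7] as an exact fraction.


531196170774/678223072849

Inter-arrival values over d=0..6: [1, 4, 4, 5, 3, 1, 5]
Each d has probability 1/7, so the pmf of τ is: f(1) = 2/7, f(3) = 1/7, f(4) = 2/7, f(5) = 2/7
Let p_n(j) = P(N_n = j), with p_0 = [1]. Condition on τ_1: p_n(0) = P(τ > n), and for j >= 1, p_n(j) = Σ_{k<=n} f(k)·p_{n−k}(j−1)
p_1 = [5/7, 2/7]  (j = 0..1)
p_2 = [5/7, 10/49, 4/49]  (j = 0..2)
p_3 = [4/7, 17/49, 20/343, 8/343]  (j = 0..3)
p_4 = [2/7, 27/49, 48/343, 40/2401, 16/2401]  (j = 0..4)
p_5 = [0, 33/49, 92/343, 124/2401, 80/16807, 32/16807]  (j = 0..5)
p_6 = [0, 24/49, 131/343, 260/2401, 304/16807, 160/117649, 64/117649]  (j = 0..6)
p_7 = [0, 20/49, 129/343, 58/343, 96/2401, 720/117649, 320/823543, 128/823543]  (j = 0..7)
E[N_7] = Σ j·p_7(j) = 1533100/823543;  E[N_7²] = Σ j²·p_7(j) = 3499018/823543
Var[N_7] = 3499018/823543 − (1533100/823543)² = 531196170774/678223072849


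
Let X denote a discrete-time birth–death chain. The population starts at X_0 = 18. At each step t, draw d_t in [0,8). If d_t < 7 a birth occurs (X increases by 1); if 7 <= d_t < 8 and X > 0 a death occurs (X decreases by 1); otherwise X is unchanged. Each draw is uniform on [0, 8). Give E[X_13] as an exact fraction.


X can drop by at most 1 per step and X_0 = 18 > T = 13, so X_t >= 18 − t >= 5 > 0 for every t <= 13: the floor at 0 (the 'and X > 0' condition) never binds. Hence X_13 = X_0 + Σ_{t<13} Y_t with i.i.d. increments Y_t = y(d_t) ∈ {+1, −1, 0}.
Outcome values over d=0..7: [1, 1, 1, 1, 1, 1, 1, -1]
Σy = 6, Σy² = 8, M = 8
μ = 6/8 = 3/4,  σ² = 8/8 − (3/4)² = 7/16
E[X_13] = 18 + 13·(3/4) = 111/4

111/4


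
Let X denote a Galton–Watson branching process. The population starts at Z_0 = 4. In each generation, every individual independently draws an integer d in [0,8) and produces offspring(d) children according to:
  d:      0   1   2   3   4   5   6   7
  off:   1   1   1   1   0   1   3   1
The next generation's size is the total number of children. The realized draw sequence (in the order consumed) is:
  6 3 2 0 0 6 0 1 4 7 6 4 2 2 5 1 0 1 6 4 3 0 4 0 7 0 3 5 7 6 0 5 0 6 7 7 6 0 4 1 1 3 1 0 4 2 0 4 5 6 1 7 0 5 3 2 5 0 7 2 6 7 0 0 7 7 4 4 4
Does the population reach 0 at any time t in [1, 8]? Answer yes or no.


no

gen 0: Z_0=4, draws=[6, 3, 2, 0], offspring=[3, 1, 1, 1], Z_1=6
gen 1: Z_1=6, draws=[0, 6, 0, 1, 4, 7], offspring=[1, 3, 1, 1, 0, 1], Z_2=7
gen 2: Z_2=7, draws=[6, 4, 2, 2, 5, 1, 0], offspring=[3, 0, 1, 1, 1, 1, 1], Z_3=8
gen 3: Z_3=8, draws=[1, 6, 4, 3, 0, 4, 0, 7], offspring=[1, 3, 0, 1, 1, 0, 1, 1], Z_4=8
gen 4: Z_4=8, draws=[0, 3, 5, 7, 6, 0, 5, 0], offspring=[1, 1, 1, 1, 3, 1, 1, 1], Z_5=10
gen 5: Z_5=10, draws=[6, 7, 7, 6, 0, 4, 1, 1, 3, 1], offspring=[3, 1, 1, 3, 1, 0, 1, 1, 1, 1], Z_6=13
gen 6: Z_6=13, draws=[0, 4, 2, 0, 4, 5, 6, 1, 7, 0, 5, 3, 2], offspring=[1, 0, 1, 1, 0, 1, 3, 1, 1, 1, 1, 1, 1], Z_7=13
gen 7: Z_7=13, draws=[5, 0, 7, 2, 6, 7, 0, 0, 7, 7, 4, 4, 4], offspring=[1, 1, 1, 1, 3, 1, 1, 1, 1, 1, 0, 0, 0], Z_8=12
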